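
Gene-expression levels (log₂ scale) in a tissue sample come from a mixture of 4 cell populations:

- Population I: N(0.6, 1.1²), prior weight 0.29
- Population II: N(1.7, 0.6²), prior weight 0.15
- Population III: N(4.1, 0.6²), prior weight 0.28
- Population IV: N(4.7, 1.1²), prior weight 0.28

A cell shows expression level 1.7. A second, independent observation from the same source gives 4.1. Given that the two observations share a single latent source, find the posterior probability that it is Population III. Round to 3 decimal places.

Apply Bayes' rule: the posterior for each component is proportional to its prior times its likelihood at x.
Since both observations come from the same component, the likelihood for component k is f_k(x₁)·f_k(x₂).
  p_I = [0.219973] × [0.00229681] = 0.000505238
  p_II = [0.664904] × [0.00022305] = 0.000148307
  p_III = [0.00022305] × [0.664904] = 0.000148307
  p_IV = [0.00879777] × [0.312544] = 0.00274969
Multiply by the mixture weights:
  π_I·p_I = 0.29 × 0.000505238 = 0.000146519
  π_II·p_II = 0.15 × 0.000148307 = 2.22461e-05
  π_III·p_III = 0.28 × 0.000148307 = 4.1526e-05
  π_IV·p_IV = 0.28 × 0.00274969 = 0.000769914
Normaliser: 0.000146519 + 2.22461e-05 + 4.1526e-05 + 0.000769914 = 0.000980205
So the posterior for Population III is 4.1526e-05 / 0.000980205 ≈ 0.042.

0.042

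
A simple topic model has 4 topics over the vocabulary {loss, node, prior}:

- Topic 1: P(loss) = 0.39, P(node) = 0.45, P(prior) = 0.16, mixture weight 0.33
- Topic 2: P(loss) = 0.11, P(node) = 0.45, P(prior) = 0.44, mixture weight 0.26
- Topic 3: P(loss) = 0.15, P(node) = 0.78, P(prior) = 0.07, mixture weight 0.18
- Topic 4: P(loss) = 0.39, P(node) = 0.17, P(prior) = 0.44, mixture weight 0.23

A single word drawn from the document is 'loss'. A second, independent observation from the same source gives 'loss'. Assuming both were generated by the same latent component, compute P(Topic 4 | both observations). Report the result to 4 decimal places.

Posterior ∝ prior × likelihood, so P(k | x) ∝ P(Z=k) f_k(x); normalise over all components.
Since both observations come from the same component, the likelihood for component k is f_k(x₁)·f_k(x₂).
  p_1 = [0.39] × [0.39] = 0.1521
  p_2 = [0.11] × [0.11] = 0.0121
  p_3 = [0.15] × [0.15] = 0.0225
  p_4 = [0.39] × [0.39] = 0.1521
Prior × likelihood for each component:
  P(Z=1)·p_1 = 0.33 × 0.1521 = 0.050193
  P(Z=2)·p_2 = 0.26 × 0.0121 = 0.003146
  P(Z=3)·p_3 = 0.18 × 0.0225 = 0.00405
  P(Z=4)·p_4 = 0.23 × 0.1521 = 0.034983
Marginal: 0.050193 + 0.003146 + 0.00405 + 0.034983 = 0.092372
P(Topic 4 | x₁,x₂) = 0.034983 / 0.092372 ≈ 0.3787

0.3787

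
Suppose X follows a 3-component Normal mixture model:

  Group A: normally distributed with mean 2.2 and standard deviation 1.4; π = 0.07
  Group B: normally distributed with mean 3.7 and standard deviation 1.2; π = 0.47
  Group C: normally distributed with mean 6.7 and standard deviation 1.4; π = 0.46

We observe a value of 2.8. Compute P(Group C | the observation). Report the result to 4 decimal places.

0.0195

Posterior ∝ prior × likelihood, so P(k | x) ∝ P(Z=k) f_k(x); normalise over all components.
Component likelihoods at x = 2.8:
  L_A = (1/(1.4·√(2π)))·exp(−(2.8−2.2)²/(2·1.4²)) = 0.284959·exp(-0.09184) = 0.259955
  L_B = (1/(1.2·√(2π)))·exp(−(2.8−3.7)²/(2·1.2²)) = 0.332452·exp(-0.28125) = 0.250948
  L_C = (1/(1.4·√(2π)))·exp(−(2.8−6.7)²/(2·1.4²)) = 0.284959·exp(-3.88010) = 0.00588403
Multiply by the mixture weights:
  P(Z=A)·L_A = 0.07 × 0.259955 = 0.0181968
  P(Z=B)·L_B = 0.47 × 0.250948 = 0.117945
  P(Z=C)·L_C = 0.46 × 0.00588403 = 0.00270666
Sum: 0.0181968 + 0.117945 + 0.00270666 = 0.138849
P(Group C | x) = 0.00270666 / 0.138849 ≈ 0.0195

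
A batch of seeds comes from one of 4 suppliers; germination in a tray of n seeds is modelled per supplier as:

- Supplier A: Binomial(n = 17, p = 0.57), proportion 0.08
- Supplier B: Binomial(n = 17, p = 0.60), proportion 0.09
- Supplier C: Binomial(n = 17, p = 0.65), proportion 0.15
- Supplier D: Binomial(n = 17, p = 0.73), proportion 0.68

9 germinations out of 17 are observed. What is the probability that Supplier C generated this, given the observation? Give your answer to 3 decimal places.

0.232

Posterior ∝ prior × likelihood, so P(k | x) ∝ P(Z=k) f_k(x); normalise over all components.
Evaluate each component's likelihood at the observed value:
  L_A = 0.180471
  L_B = 0.160556
  L_C = 0.113383
  L_D = 0.0404204
Prior × likelihood for each component:
  P(Z=A)·L_A = 0.08 × 0.180471 = 0.0144376
  P(Z=B)·L_B = 0.09 × 0.160556 = 0.01445
  P(Z=C)·L_C = 0.15 × 0.113383 = 0.0170075
  P(Z=D)·L_D = 0.68 × 0.0404204 = 0.0274859
Marginal: 0.0144376 + 0.01445 + 0.0170075 + 0.0274859 = 0.0733811
So the posterior for Supplier C is 0.0170075 / 0.0733811 ≈ 0.232.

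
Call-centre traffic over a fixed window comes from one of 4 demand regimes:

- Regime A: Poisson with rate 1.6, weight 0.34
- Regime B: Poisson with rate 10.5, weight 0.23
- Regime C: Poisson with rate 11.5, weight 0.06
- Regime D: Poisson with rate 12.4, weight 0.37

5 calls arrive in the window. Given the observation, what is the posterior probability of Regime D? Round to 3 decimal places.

0.213

The responsibility of component k is P(Z=k) f_k(x) divided by Σ_j P(Z=j) f_j(x).
Poisson probabilities:
  L_A = 0.017642
  L_B = 0.0292869
  L_C = 0.0169794
  L_D = 0.0100618
Multiply by the mixture weights:
  P(Z=A)·L_A = 0.34 × 0.017642 = 0.00599828
  P(Z=B)·L_B = 0.23 × 0.0292869 = 0.00673598
  P(Z=C)·L_C = 0.06 × 0.0169794 = 0.00101876
  P(Z=D)·L_D = 0.37 × 0.0100618 = 0.00372287
Marginal: 0.00599828 + 0.00673598 + 0.00101876 + 0.00372287 = 0.0174759
So the posterior for Regime D is 0.00372287 / 0.0174759 ≈ 0.213.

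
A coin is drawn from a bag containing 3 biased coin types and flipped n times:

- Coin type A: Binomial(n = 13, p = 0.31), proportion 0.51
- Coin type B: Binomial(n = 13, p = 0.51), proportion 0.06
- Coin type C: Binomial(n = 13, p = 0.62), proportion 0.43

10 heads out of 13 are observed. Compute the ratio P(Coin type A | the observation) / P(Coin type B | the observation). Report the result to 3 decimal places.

Only the two components matter; the odds are (P(Z=i) f_i(x)) / (P(Z=j) f_j(x)).
Evaluate each component's likelihood at the observed value:
  p_A = 0.00077007
  p_B = 0.0400549
  p_C = 0.131715
0.000392736 / 0.0024033 ≈ 0.163

0.163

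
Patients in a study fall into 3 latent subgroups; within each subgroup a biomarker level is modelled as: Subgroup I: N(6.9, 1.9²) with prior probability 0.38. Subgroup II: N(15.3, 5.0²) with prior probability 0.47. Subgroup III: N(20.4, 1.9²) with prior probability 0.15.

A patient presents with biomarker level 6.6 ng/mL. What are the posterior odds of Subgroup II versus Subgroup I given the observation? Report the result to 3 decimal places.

The posterior odds equal the prior odds times the likelihood ratio: (w_i/w_j)·(f_i(x)/f_j(x)).
Evaluate each component's likelihood at the observed value:
  f_I = (1/(1.9·√(2π)))·exp(−(6.6−6.9)²/(2·1.9²)) = 0.209970·exp(-0.01247) = 0.207369
  f_II = (1/(5.0·√(2π)))·exp(−(6.6−15.3)²/(2·5.0²)) = 0.079788·exp(-1.51380) = 0.0175592
  f_III = (1/(1.9·√(2π)))·exp(−(6.6−20.4)²/(2·1.9²)) = 0.209970·exp(-26.37673) = 7.36017e-13
Odds = (0.47/0.38) × (0.0175592/0.207369) = 1.23684 × 0.0846764 ≈ 0.105

0.105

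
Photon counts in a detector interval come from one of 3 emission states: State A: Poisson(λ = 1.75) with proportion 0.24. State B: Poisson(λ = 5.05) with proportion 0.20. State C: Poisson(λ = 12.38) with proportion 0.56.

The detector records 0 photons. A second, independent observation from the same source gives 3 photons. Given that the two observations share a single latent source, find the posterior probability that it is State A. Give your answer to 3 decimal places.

P(component k | x) = π_k·f_k(x) / marginal(x), where marginal(x) = Σ_j π_j·f_j(x).
Since both observations come from the same component, the likelihood for component k is f_k(x₁)·f_k(x₂).
  p_A = [0.173774] × [0.15522] = 0.0269732
  p_B = [0.00640933] × [0.137574] = 0.000881756
  p_C = [4.20179e-06] × [0.00132876] = 5.58315e-09
Unnormalised posteriors:
  π_A·p_A = 0.24 × 0.0269732 = 0.00647356
  π_B·p_B = 0.20 × 0.000881756 = 0.000176351
  π_C·p_C = 0.56 × 5.58315e-09 = 3.12656e-09
Marginal: 0.00647356 + 0.000176351 + 3.12656e-09 = 0.00664992
Responsibility of State A: 0.00647356 / 0.00664992 ≈ 0.973

0.973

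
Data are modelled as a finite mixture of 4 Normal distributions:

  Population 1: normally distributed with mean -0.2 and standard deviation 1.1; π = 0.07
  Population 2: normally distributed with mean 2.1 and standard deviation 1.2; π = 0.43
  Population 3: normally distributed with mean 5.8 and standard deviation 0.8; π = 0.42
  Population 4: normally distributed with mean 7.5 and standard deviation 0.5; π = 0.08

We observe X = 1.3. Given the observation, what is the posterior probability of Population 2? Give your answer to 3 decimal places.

0.920

P(component k | x) = w_k·f_k(x) / marginal(x), where marginal(x) = Σ_j w_j·f_j(x).
Normal densities:
  f_1 = 0.14313
  f_2 = 0.266207
  f_3 = 6.71654e-08
  f_4 = 3.26122e-34
Multiply by the mixture weights:
  w_1·f_1 = 0.07 × 0.14313 = 0.0100191
  w_2·f_2 = 0.43 × 0.266207 = 0.114469
  w_3·f_3 = 0.42 × 6.71654e-08 = 2.82095e-08
  w_4·f_4 = 0.08 × 3.26122e-34 = 2.60898e-35
Evidence: 0.0100191 + 0.114469 + 2.82095e-08 + 2.60898e-35 = 0.124488
So the posterior for Population 2 is 0.114469 / 0.124488 ≈ 0.920.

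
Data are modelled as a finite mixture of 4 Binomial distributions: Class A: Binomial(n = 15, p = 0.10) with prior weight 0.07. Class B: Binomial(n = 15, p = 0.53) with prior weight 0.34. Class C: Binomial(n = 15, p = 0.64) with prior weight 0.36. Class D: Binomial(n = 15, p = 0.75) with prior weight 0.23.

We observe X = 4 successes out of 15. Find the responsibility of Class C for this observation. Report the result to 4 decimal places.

0.0825

P(component k | x) = π_k·f_k(x) / marginal(x), where marginal(x) = Σ_j π_j·f_j(x).
Binomial probabilities:
  L_A = C(15,4)·0.10^4·0.90^11 = 1365·0.0001·0.313811 = 0.0428351
  L_B = C(15,4)·0.53^4·0.47^11 = 1365·0.0789048·0.000247216 = 0.0266264
  L_C = C(15,4)·0.64^4·0.36^11 = 1365·0.167772·1.31622e-05 = 0.00301426
  L_D = C(15,4)·0.75^4·0.25^11 = 1365·0.316406·2.38419e-07 = 0.000102972
Unnormalised posteriors:
  π_A·L_A = 0.07 × 0.0428351 = 0.00299846
  π_B·L_B = 0.34 × 0.0266264 = 0.00905298
  π_C·L_C = 0.36 × 0.00301426 = 0.00108513
  π_D·L_D = 0.23 × 0.000102972 = 2.36835e-05
Normaliser: 0.00299846 + 0.00905298 + 0.00108513 + 2.36835e-05 = 0.0131603
P(Class C | the observation) ≈ 0.0825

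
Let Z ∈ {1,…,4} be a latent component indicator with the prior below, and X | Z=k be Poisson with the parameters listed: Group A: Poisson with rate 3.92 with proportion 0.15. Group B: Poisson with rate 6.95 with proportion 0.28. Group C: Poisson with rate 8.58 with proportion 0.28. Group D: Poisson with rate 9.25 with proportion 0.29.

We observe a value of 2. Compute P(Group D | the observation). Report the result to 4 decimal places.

Posterior ∝ prior × likelihood, so P(k | x) ∝ π_k f_k(x); normalise over all components.
Component likelihoods at x = 2:
  f_A = 0.152443
  f_B = 0.0231522
  f_C = 0.0069135
  f_D = 0.00411178
Multiply by the mixture weights:
  π_A·f_A = 0.15 × 0.152443 = 0.0228665
  π_B·f_B = 0.28 × 0.0231522 = 0.00648263
  π_C·f_C = 0.28 × 0.0069135 = 0.00193578
  π_D·f_D = 0.29 × 0.00411178 = 0.00119242
Marginal: 0.0228665 + 0.00648263 + 0.00193578 + 0.00119242 = 0.0324773
Responsibility of Group D: 0.00119242 / 0.0324773 ≈ 0.0367

0.0367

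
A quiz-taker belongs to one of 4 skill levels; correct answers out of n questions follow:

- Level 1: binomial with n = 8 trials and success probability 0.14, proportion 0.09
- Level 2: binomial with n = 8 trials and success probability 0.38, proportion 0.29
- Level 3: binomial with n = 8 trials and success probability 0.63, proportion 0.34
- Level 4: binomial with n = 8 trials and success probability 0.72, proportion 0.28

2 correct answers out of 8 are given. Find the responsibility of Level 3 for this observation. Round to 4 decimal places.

0.0987

P(component k | x) = π_k·f_k(x) / marginal(x), where marginal(x) = Σ_j π_j·f_j(x).
Component likelihoods at x = 2 correct answers out of 8:
  L_1 = 0.222026
  L_2 = 0.229655
  L_3 = 0.0285134
  L_4 = 0.00699473
Weight by the priors:
  π_1·L_1 = 0.09 × 0.222026 = 0.0199824
  π_2·L_2 = 0.29 × 0.229655 = 0.0665999
  π_3·L_3 = 0.34 × 0.0285134 = 0.00969457
  π_4·L_4 = 0.28 × 0.00699473 = 0.00195853
Normaliser: 0.0199824 + 0.0665999 + 0.00969457 + 0.00195853 = 0.0982353
P(Level 3 | x) ≈ 0.0987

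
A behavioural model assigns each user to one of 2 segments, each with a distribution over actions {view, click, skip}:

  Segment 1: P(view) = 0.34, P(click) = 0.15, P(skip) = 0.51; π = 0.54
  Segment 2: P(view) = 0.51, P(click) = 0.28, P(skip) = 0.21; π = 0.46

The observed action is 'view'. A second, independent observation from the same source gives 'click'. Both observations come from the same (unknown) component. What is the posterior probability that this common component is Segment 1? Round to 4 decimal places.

0.2954

Posterior ∝ prior × likelihood, so P(k | x) ∝ P(Z=k) f_k(x); normalise over all components.
Since both observations come from the same component, the likelihood for component k is f_k(x₁)·f_k(x₂).
  f_1 = [P(view | comp) = 0.34] × [0.15] = 0.051
  f_2 = [P(view | comp) = 0.51] × [0.28] = 0.1428
Prior × likelihood for each component:
  P(Z=1)·f_1 = 0.54 × 0.051 = 0.02754
  P(Z=2)·f_2 = 0.46 × 0.1428 = 0.065688
Sum: 0.02754 + 0.065688 = 0.093228
So the posterior for Segment 1 is 0.02754 / 0.093228 ≈ 0.2954.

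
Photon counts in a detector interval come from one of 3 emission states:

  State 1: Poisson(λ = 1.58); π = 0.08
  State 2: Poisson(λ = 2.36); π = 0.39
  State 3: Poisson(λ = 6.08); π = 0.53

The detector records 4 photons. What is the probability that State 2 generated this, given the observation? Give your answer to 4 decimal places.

0.3936

Apply Bayes' rule: the posterior for each component is proportional to its prior times its likelihood at x.
Component likelihoods at x = 4 photons:
  L_1 = 0.053485
  L_2 = 0.12204
  L_3 = 0.130284
Prior × likelihood for each component:
  w_1·L_1 = 0.08 × 0.053485 = 0.0042788
  w_2·L_2 = 0.39 × 0.12204 = 0.0475956
  w_3·L_3 = 0.53 × 0.130284 = 0.0690508
Evidence: 0.0042788 + 0.0475956 + 0.0690508 = 0.120925
P(State 2 | 4 photons) ≈ 0.3936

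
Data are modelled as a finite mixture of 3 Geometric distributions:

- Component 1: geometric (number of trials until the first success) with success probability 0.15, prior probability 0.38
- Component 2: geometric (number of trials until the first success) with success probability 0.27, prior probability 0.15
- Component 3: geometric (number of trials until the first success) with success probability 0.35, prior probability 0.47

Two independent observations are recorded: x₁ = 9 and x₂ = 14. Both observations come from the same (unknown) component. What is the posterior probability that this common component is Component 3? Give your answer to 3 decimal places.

0.022

By Bayes' theorem, P(k | x) = P(Z=k) f_k(x) / Σ_j P(Z=j) f_j(x).
Since both observations come from the same component, the likelihood for component k is f_k(x₁)·f_k(x₂).
  p_1 = [0.0408736] × [0.0181358] = 0.000741276
  p_2 = [0.0217744] × [0.00451399] = 9.82896e-05
  p_3 = [0.0111526] × [0.00129402] = 1.44317e-05
Unnormalised posteriors:
  P(Z=1)·p_1 = 0.38 × 0.000741276 = 0.000281685
  P(Z=2)·p_2 = 0.15 × 9.82896e-05 = 1.47434e-05
  P(Z=3)·p_3 = 0.47 × 1.44317e-05 = 6.78288e-06
Evidence: 0.000281685 + 1.47434e-05 + 6.78288e-06 = 0.000303211
So the posterior for Component 3 is 6.78288e-06 / 0.000303211 ≈ 0.022.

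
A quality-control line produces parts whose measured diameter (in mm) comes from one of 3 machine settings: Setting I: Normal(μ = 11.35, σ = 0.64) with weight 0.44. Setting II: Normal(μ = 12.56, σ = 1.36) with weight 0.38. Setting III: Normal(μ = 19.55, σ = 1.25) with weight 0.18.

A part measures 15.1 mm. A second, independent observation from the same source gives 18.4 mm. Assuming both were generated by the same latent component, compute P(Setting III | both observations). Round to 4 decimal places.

Posterior ∝ prior × likelihood, so P(k | x) ∝ π_k f_k(x); normalise over all components.
Since both observations come from the same component, the likelihood for component k is f_k(x₁)·f_k(x₂).
  L_I = [2.1856e-08] × [2.78751e-27] = 6.09239e-35
  L_II = [0.0512789] × [2.906e-05] = 1.49017e-06
  L_III = [0.000564889] × [0.209029] = 0.000118078
Weight by the priors:
  π_I·L_I = 0.44 × 6.09239e-35 = 2.68065e-35
  π_II·L_II = 0.38 × 1.49017e-06 = 5.66263e-07
  π_III·L_III = 0.18 × 0.000118078 = 2.12541e-05
Normaliser: 2.68065e-35 + 5.66263e-07 + 2.12541e-05 = 2.18203e-05
P(Setting III | x₁,x₂) = 2.12541e-05 / 2.18203e-05 ≈ 0.9740

0.9740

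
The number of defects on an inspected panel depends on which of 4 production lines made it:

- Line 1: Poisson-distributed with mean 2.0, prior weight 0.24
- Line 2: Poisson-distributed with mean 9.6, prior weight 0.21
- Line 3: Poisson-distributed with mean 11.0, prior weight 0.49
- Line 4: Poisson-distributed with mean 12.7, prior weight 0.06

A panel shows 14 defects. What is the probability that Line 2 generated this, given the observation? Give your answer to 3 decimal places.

0.181

The responsibility of component k is π_k f_k(x) divided by Σ_j π_j f_j(x).
Evaluate each component's likelihood at the observed value:
  f_1 = 2.54345e-08
  f_2 = 0.0438694
  f_3 = 0.0727528
  f_4 = 0.0993811
Weight by the priors:
  π_1·f_1 = 0.24 × 2.54345e-08 = 6.10427e-09
  π_2·f_2 = 0.21 × 0.0438694 = 0.00921258
  π_3·f_3 = 0.49 × 0.0727528 = 0.0356489
  π_4·f_4 = 0.06 × 0.0993811 = 0.00596287
Marginal: 6.10427e-09 + 0.00921258 + 0.0356489 + 0.00596287 = 0.0508243
P(Line 2 | x) = 0.00921258 / 0.0508243 ≈ 0.181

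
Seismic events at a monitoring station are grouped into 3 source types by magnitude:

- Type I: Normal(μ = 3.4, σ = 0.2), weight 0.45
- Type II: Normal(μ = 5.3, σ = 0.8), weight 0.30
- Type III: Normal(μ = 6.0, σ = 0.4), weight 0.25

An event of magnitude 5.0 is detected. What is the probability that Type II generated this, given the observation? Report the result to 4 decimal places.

0.9272

The responsibility of component k is w_k f_k(x) divided by Σ_j w_j f_j(x).
Component likelihoods at x = 5.0:
  L_I = 2.52614e-14
  L_II = 0.464819
  L_III = 0.0438208
Unnormalised posteriors:
  w_I·L_I = 0.45 × 2.52614e-14 = 1.13676e-14
  w_II·L_II = 0.30 × 0.464819 = 0.139446
  w_III·L_III = 0.25 × 0.0438208 = 0.0109552
Evidence: 1.13676e-14 + 0.139446 + 0.0109552 = 0.150401
So the posterior for Type II is 0.139446 / 0.150401 ≈ 0.9272.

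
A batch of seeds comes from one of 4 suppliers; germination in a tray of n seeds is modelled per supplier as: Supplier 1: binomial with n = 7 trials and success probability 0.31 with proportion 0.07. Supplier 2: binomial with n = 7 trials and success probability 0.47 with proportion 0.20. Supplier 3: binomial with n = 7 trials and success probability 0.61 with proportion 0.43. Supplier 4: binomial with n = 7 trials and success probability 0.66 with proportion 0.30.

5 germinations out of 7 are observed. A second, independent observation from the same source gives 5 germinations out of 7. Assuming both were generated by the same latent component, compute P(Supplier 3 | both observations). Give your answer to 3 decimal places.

0.499

P(component k | x) = P(Z=k)·f_k(x) / marginal(x), where marginal(x) = Σ_j P(Z=j)·f_j(x).
Since both observations come from the same component, the likelihood for component k is f_k(x₁)·f_k(x₂).
  f_1 = [0.0286237] × [0.0286237] = 0.000819317
  f_2 = [0.135288] × [0.135288] = 0.0183029
  f_3 = [0.269773] × [0.269773] = 0.0727772
  f_4 = [0.304016] × [0.304016] = 0.0924259
Unnormalised posteriors:
  P(Z=1)·f_1 = 0.07 × 0.000819317 = 5.73522e-05
  P(Z=2)·f_2 = 0.20 × 0.0183029 = 0.00366059
  P(Z=3)·f_3 = 0.43 × 0.0727772 = 0.0312942
  P(Z=4)·f_4 = 0.30 × 0.0924259 = 0.0277278
Denominator: 5.73522e-05 + 0.00366059 + 0.0312942 + 0.0277278 = 0.0627399
P(Supplier 3 | x₁,x₂) = 0.0312942 / 0.0627399 ≈ 0.499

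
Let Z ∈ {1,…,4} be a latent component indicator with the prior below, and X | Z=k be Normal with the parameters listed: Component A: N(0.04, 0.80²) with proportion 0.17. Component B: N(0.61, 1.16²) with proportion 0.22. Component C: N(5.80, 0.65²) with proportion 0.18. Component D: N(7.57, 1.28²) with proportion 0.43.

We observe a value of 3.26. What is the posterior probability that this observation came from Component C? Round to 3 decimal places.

0.009

Apply Bayes' rule: the posterior for each component is proportional to its prior times its likelihood at x.
Normal densities:
  f_A = 0.000151321
  f_B = 0.0253041
  f_C = 0.000296582
  f_D = 0.00107571
Multiply by the mixture weights:
  P(Z=A)·f_A = 0.17 × 0.000151321 = 2.57246e-05
  P(Z=B)·f_B = 0.22 × 0.0253041 = 0.0055669
  P(Z=C)·f_C = 0.18 × 0.000296582 = 5.33848e-05
  P(Z=D)·f_D = 0.43 × 0.00107571 = 0.000462555
Marginal: 2.57246e-05 + 0.0055669 + 5.33848e-05 + 0.000462555 = 0.00610856
Responsibility of Component C: 5.33848e-05 / 0.00610856 ≈ 0.009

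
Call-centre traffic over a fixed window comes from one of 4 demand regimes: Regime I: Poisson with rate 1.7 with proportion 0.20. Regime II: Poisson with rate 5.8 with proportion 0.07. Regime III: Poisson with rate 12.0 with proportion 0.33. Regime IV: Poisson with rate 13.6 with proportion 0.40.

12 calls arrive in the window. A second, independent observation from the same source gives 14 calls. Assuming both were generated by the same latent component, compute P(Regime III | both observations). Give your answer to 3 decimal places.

0.439

Posterior ∝ prior × likelihood, so P(k | x) ∝ π_k f_k(x); normalise over all components.
Since both observations come from the same component, the likelihood for component k is f_k(x₁)·f_k(x₂).
  f_I = [e^(−1.7)·1.7^12/12! = 2.22203e-07] × [3.52838e-09] = 7.84017e-16
  f_II = [e^(−5.8)·5.8^12/12! = 0.0091599] × [0.00169307] = 1.55084e-05
  f_III = [e^(−12.0)·12.0^12/12! = 0.114368] × [0.0904889] = 0.010349
  f_IV = [e^(−13.6)·13.6^12/12! = 0.103687] × [0.105374] = 0.0109259
Multiply by the mixture weights:
  π_I·f_I = 0.20 × 7.84017e-16 = 1.56803e-16
  π_II·f_II = 0.07 × 1.55084e-05 = 1.08559e-06
  π_III·f_III = 0.33 × 0.010349 = 0.00341518
  π_IV·f_IV = 0.40 × 0.0109259 = 0.00437035
Denominator: 1.56803e-16 + 1.08559e-06 + 0.00341518 + 0.00437035 = 0.00778662
P(Regime III | data) = 0.00341518 / 0.00778662 ≈ 0.439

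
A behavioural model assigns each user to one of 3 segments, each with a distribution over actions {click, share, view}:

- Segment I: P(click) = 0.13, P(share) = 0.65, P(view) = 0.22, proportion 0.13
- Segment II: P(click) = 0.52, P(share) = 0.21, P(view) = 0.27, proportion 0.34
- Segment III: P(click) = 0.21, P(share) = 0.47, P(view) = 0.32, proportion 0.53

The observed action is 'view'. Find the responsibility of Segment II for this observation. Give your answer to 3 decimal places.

Apply Bayes' rule: the posterior for each component is proportional to its prior times its likelihood at x.
Evaluate each component's likelihood at the observed value:
  f_I = P(view | comp) = 0.22
  f_II = P(view | comp) = 0.27
  f_III = P(view | comp) = 0.32
Weight by the priors:
  P(Z=I)·f_I = 0.13 × 0.22 = 0.0286
  P(Z=II)·f_II = 0.34 × 0.27 = 0.0918
  P(Z=III)·f_III = 0.53 × 0.32 = 0.1696
Sum: 0.0286 + 0.0918 + 0.1696 = 0.29
P(Segment II | x) = 0.0918 / 0.29 ≈ 0.317

0.317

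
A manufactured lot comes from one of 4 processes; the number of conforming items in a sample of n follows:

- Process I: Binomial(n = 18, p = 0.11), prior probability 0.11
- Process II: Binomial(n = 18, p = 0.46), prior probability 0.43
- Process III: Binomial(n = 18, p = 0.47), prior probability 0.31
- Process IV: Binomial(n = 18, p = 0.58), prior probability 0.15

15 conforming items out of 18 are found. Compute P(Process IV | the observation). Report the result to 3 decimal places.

0.732

Posterior ∝ prior × likelihood, so P(k | x) ∝ π_k f_k(x); normalise over all components.
Component likelihoods at x = 15 conforming items out of 18:
  L_I = C(18,15)·0.11^15·0.89^3 = 816·4.17725e-15·0.704969 = 2.40298e-12
  L_II = C(18,15)·0.46^15·0.54^3 = 816·8.7371e-06·0.157464 = 0.00112264
  L_III = C(18,15)·0.47^15·0.53^3 = 816·1.20633e-05·0.148877 = 0.0014655
  L_IV = C(18,15)·0.58^15·0.42^3 = 816·0.000282761·0.074088 = 0.0170946
Unnormalised posteriors:
  π_I·L_I = 0.11 × 2.40298e-12 = 2.64328e-13
  π_II·L_II = 0.43 × 0.00112264 = 0.000482733
  π_III·L_III = 0.31 × 0.0014655 = 0.000454305
  π_IV·L_IV = 0.15 × 0.0170946 = 0.00256418
Normaliser: 2.64328e-13 + 0.000482733 + 0.000454305 + 0.00256418 = 0.00350122
P(Process IV | data) ≈ 0.732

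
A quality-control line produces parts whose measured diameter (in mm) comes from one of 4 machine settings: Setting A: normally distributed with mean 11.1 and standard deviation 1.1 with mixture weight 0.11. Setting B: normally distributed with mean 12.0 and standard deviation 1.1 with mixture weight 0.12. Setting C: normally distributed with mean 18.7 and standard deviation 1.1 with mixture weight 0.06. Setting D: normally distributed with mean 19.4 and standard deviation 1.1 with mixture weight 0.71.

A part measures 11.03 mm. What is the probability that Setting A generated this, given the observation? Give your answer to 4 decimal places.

Posterior ∝ prior × likelihood, so P(k | x) ∝ π_k f_k(x); normalise over all components.
Evaluate each component's likelihood at the observed value:
  L_A = 0.361941
  L_B = 0.245846
  L_C = 1.00474e-11
  L_D = 9.70664e-14
Unnormalised posteriors:
  π_A·L_A = 0.11 × 0.361941 = 0.0398135
  π_B·L_B = 0.12 × 0.245846 = 0.0295015
  π_C·L_C = 0.06 × 1.00474e-11 = 6.02841e-13
  π_D·L_D = 0.71 × 9.70664e-14 = 6.89172e-14
Sum: 0.0398135 + 0.0295015 + 6.02841e-13 + 6.89172e-14 = 0.069315
Responsibility of Setting A: 0.0398135 / 0.069315 ≈ 0.5744

0.5744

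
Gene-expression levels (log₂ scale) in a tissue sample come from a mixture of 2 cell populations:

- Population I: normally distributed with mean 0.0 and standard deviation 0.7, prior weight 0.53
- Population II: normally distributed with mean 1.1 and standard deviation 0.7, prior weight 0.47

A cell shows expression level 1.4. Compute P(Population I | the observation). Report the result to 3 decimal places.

The responsibility of component k is π_k f_k(x) divided by Σ_j π_j f_j(x).
Evaluate each component's likelihood at the observed value:
  p_I = 0.07713
  p_II = 0.51991
Multiply by the mixture weights:
  π_I·p_I = 0.53 × 0.07713 = 0.0408789
  π_II·p_II = 0.47 × 0.51991 = 0.244358
Evidence: 0.0408789 + 0.244358 = 0.285236
P(Population I | the observation) = 0.0408789 / 0.285236 ≈ 0.143

0.143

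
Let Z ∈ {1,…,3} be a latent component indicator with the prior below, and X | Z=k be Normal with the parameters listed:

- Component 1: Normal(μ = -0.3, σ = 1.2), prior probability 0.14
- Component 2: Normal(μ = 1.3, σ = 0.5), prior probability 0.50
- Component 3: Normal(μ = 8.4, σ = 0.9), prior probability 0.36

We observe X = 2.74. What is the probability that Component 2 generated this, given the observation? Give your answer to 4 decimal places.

0.7703

P(component k | x) = π_k·f_k(x) / marginal(x), where marginal(x) = Σ_j π_j·f_j(x).
Normal densities:
  f_1 = (1/(1.2·√(2π)))·exp(−(2.74−-0.3)²/(2·1.2²)) = 0.332452·exp(-3.20889) = 0.0134315
  f_2 = (1/(0.5·√(2π)))·exp(−(2.74−1.3)²/(2·0.5²)) = 0.797885·exp(-4.14720) = 0.0126135
  f_3 = (1/(0.9·√(2π)))·exp(−(2.74−8.4)²/(2·0.9²)) = 0.443269·exp(-19.77506) = 1.14411e-09
Multiply by the mixture weights:
  π_1·f_1 = 0.14 × 0.0134315 = 0.00188042
  π_2·f_2 = 0.50 × 0.0126135 = 0.00630673
  π_3·f_3 = 0.36 × 1.14411e-09 = 4.11879e-10
Denominator: 0.00188042 + 0.00630673 + 4.11879e-10 = 0.00818714
So the posterior for Component 2 is 0.00630673 / 0.00818714 ≈ 0.7703.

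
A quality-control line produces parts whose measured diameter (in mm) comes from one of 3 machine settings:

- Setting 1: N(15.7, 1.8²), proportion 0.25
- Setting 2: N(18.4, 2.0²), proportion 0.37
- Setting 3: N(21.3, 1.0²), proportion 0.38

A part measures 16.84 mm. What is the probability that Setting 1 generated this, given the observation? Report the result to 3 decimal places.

The responsibility of component k is w_k f_k(x) divided by Σ_j w_j f_j(x).
Evaluate each component's likelihood at the observed value:
  L_1 = 0.181358
  L_2 = 0.147153
  L_3 = 1.91207e-05
Weight by the priors:
  w_1·L_1 = 0.25 × 0.181358 = 0.0453396
  w_2·L_2 = 0.37 × 0.147153 = 0.0544464
  w_3·L_3 = 0.38 × 1.91207e-05 = 7.26587e-06
Denominator: 0.0453396 + 0.0544464 + 7.26587e-06 = 0.0997933
P(Setting 1 | x) = 0.0453396 / 0.0997933 ≈ 0.454

0.454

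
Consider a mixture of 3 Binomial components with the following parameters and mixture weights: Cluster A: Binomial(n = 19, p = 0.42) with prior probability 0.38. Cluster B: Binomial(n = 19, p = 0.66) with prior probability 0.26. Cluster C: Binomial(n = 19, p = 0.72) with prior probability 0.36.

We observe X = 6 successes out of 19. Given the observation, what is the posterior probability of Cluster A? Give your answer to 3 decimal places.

0.988

The responsibility of component k is P(Z=k) f_k(x) divided by Σ_j P(Z=j) f_j(x).
Evaluate each component's likelihood at the observed value:
  f_A = C(19,6)·0.42^6·0.58^13 = 27132·0.00548903·0.000840551 = 0.125182
  f_B = C(19,6)·0.66^6·0.34^13 = 27132·0.082654·8.11383e-07 = 0.00181958
  f_C = C(19,6)·0.72^6·0.28^13 = 27132·0.139314·6.50211e-08 = 0.000245771
Prior × likelihood for each component:
  P(Z=A)·f_A = 0.38 × 0.125182 = 0.0475691
  P(Z=B)·f_B = 0.26 × 0.00181958 = 0.000473091
  P(Z=C)·f_C = 0.36 × 0.000245771 = 8.84777e-05
Normaliser: 0.0475691 + 0.000473091 + 8.84777e-05 = 0.0481307
Responsibility of Cluster A: 0.0475691 / 0.0481307 ≈ 0.988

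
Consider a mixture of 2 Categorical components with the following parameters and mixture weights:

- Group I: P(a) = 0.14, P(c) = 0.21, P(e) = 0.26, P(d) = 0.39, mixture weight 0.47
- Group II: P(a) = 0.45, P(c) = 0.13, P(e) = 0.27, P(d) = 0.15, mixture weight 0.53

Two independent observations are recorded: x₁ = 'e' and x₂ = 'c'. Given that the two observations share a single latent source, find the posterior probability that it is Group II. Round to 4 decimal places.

The responsibility of component k is P(Z=k) f_k(x) divided by Σ_j P(Z=j) f_j(x).
Since both observations come from the same component, the likelihood for component k is f_k(x₁)·f_k(x₂).
  f_I = [0.26] × [0.21] = 0.0546
  f_II = [0.27] × [0.13] = 0.0351
Prior × likelihood for each component:
  P(Z=I)·f_I = 0.47 × 0.0546 = 0.025662
  P(Z=II)·f_II = 0.53 × 0.0351 = 0.018603
Denominator: 0.025662 + 0.018603 = 0.044265
So the posterior for Group II is 0.018603 / 0.044265 ≈ 0.4203.

0.4203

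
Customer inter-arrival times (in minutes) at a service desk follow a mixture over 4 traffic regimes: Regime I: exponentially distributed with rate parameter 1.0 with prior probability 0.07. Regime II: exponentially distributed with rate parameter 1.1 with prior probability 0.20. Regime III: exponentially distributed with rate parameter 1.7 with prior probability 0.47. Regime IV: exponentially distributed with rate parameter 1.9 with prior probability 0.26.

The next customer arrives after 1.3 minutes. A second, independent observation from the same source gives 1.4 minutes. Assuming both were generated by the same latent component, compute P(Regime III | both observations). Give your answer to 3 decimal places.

Apply Bayes' rule: the posterior for each component is proportional to its prior times its likelihood at x.
Since both observations come from the same component, the likelihood for component k is f_k(x₁)·f_k(x₂).
  L_I = [1.0·e^(−1.0·1.3) = 1.0·e^(−1.3000) = 0.272532] × [0.246597] = 0.0672055
  L_II = [1.1·e^(−1.1·1.3) = 1.1·e^(−1.4300) = 0.26324] × [0.235819] = 0.062077
  L_III = [1.7·e^(−1.7·1.3) = 1.7·e^(−2.2100) = 0.186491] × [0.157336] = 0.0293418
  L_IV = [1.9·e^(−1.9·1.3) = 1.9·e^(−2.4700) = 0.160711] × [0.132902] = 0.0213588
Multiply by the mixture weights:
  π_I·L_I = 0.07 × 0.0672055 = 0.00470439
  π_II·L_II = 0.20 × 0.062077 = 0.0124154
  π_III·L_III = 0.47 × 0.0293418 = 0.0137906
  π_IV·L_IV = 0.26 × 0.0213588 = 0.00555328
Marginal: 0.00470439 + 0.0124154 + 0.0137906 + 0.00555328 = 0.0364637
P(Regime III | x) ≈ 0.378

0.378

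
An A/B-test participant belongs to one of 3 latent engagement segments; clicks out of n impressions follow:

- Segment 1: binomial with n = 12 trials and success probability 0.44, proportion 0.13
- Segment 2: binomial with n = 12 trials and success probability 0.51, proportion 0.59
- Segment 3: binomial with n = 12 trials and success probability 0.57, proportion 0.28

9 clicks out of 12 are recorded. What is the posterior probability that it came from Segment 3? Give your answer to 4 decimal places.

P(component k | x) = P(Z=k)·f_k(x) / marginal(x), where marginal(x) = Σ_j P(Z=j)·f_j(x).
Binomial probabilities:
  f_1 = C(12,9)·0.44^9·0.56^3 = 220·0.000618122·0.175616 = 0.0238815
  f_2 = C(12,9)·0.51^9·0.49^3 = 220·0.00233417·0.117649 = 0.0604147
  f_3 = C(12,9)·0.57^9·0.43^3 = 220·0.00635146·0.079507 = 0.111097
Multiply by the mixture weights:
  P(Z=1)·f_1 = 0.13 × 0.0238815 = 0.00310459
  P(Z=2)·f_2 = 0.59 × 0.0604147 = 0.0356447
  P(Z=3)·f_3 = 0.28 × 0.111097 = 0.0311071
Evidence: 0.00310459 + 0.0356447 + 0.0311071 = 0.0698564
P(Segment 3 | the observation) ≈ 0.4453

0.4453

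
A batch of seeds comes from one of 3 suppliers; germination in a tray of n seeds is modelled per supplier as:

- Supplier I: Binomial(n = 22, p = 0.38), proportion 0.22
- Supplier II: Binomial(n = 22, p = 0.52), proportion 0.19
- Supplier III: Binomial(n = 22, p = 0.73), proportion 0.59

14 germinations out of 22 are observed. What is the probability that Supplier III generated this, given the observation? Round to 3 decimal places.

0.764

P(component k | x) = π_k·f_k(x) / marginal(x), where marginal(x) = Σ_j π_j·f_j(x).
Evaluate each component's likelihood at the observed value:
  f_I = C(22,14)·0.38^14·0.62^8 = 319770·1.30909e-06·0.021834 = 0.0091399
  f_II = C(22,14)·0.52^14·0.48^8 = 319770·0.000105693·0.00281793 = 0.0952389
  f_III = C(22,14)·0.73^14·0.27^8 = 319770·0.0122045·2.8243e-05 = 0.110222
Prior × likelihood for each component:
  π_I·f_I = 0.22 × 0.0091399 = 0.00201078
  π_II·f_II = 0.19 × 0.0952389 = 0.0180954
  π_III·f_III = 0.59 × 0.110222 = 0.0650309
Denominator: 0.00201078 + 0.0180954 + 0.0650309 = 0.0851371
Responsibility of Supplier III: 0.0650309 / 0.0851371 ≈ 0.764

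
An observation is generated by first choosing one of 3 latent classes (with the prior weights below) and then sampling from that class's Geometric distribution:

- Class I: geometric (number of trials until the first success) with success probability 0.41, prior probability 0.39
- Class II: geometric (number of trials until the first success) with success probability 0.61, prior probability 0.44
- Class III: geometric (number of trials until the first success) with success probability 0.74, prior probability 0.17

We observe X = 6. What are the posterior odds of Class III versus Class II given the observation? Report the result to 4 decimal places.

Only the two components matter; the odds are (P(Z=i) f_i(x)) / (P(Z=j) f_j(x)).
Evaluate each component's likelihood at the observed value:
  f_I = 0.41·(1−0.41)^5 = 0.41·0.0714924 = 0.0293119
  f_II = 0.61·(1−0.61)^5 = 0.61·0.00902242 = 0.00550368
  f_III = 0.74·(1−0.74)^5 = 0.74·0.00118814 = 0.000879222
Posterior odds = (P(Z=III)·f_III) / (P(Z=II)·f_II) = (0.17·0.000879222) / (0.44·0.00550368) = 0.000149468 / 0.00242162 ≈ 0.0617

0.0617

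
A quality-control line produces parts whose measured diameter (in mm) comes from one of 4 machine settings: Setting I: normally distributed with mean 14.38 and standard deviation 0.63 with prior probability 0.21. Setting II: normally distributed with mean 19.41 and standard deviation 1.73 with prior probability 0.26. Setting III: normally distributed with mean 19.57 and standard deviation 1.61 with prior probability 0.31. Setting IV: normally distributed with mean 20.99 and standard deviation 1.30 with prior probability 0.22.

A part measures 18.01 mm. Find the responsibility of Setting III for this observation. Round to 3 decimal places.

0.500

By Bayes' theorem, P(k | x) = π_k f_k(x) / Σ_j π_j f_j(x).
Normal densities:
  L_I = 3.91183e-08
  L_II = 0.16621
  L_III = 0.154958
  L_IV = 0.0221783
Prior × likelihood for each component:
  π_I·L_I = 0.21 × 3.91183e-08 = 8.21484e-09
  π_II·L_II = 0.26 × 0.16621 = 0.0432147
  π_III·L_III = 0.31 × 0.154958 = 0.0480371
  π_IV·L_IV = 0.22 × 0.0221783 = 0.00487923
Normaliser: 8.21484e-09 + 0.0432147 + 0.0480371 + 0.00487923 = 0.096131
P(Setting III | x) = 0.0480371 / 0.096131 ≈ 0.500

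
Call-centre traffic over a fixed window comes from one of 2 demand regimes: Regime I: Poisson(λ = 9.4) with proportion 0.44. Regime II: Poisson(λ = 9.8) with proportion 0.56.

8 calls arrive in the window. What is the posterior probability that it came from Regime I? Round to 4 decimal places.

0.4565

By Bayes' theorem, P(k | x) = π_k f_k(x) / Σ_j π_j f_j(x).
Component likelihoods at x = 8 calls:
  f_I = e^(−9.4)·9.4^8/8! = 0.125065
  f_II = e^(−9.8)·9.8^8/8! = 0.117004
Multiply by the mixture weights:
  π_I·f_I = 0.44 × 0.125065 = 0.0550284
  π_II·f_II = 0.56 × 0.117004 = 0.0655225
Normaliser: 0.0550284 + 0.0655225 = 0.120551
P(Regime I | x) = 0.0550284 / 0.120551 ≈ 0.4565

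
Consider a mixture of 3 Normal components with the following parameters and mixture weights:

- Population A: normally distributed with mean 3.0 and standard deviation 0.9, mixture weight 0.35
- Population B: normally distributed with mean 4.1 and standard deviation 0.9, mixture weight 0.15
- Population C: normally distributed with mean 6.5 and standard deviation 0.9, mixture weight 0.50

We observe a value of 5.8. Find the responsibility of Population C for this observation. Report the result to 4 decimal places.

P(component k | x) = w_k·f_k(x) / marginal(x), where marginal(x) = Σ_j w_j·f_j(x).
Component likelihoods at x = 5.8:
  f_A = (1/(0.9·√(2π)))·exp(−(5.8−3.0)²/(2·0.9²)) = 0.443269·exp(-4.83951) = 0.00350668
  f_B = (1/(0.9·√(2π)))·exp(−(5.8−4.1)²/(2·0.9²)) = 0.443269·exp(-1.78395) = 0.0744574
  f_C = (1/(0.9·√(2π)))·exp(−(5.8−6.5)²/(2·0.9²)) = 0.443269·exp(-0.30247) = 0.327572
Unnormalised posteriors:
  w_A·f_A = 0.35 × 0.00350668 = 0.00122734
  w_B·f_B = 0.15 × 0.0744574 = 0.0111686
  w_C·f_C = 0.50 × 0.327572 = 0.163786
Sum: 0.00122734 + 0.0111686 + 0.163786 = 0.176182
P(Population C | data) ≈ 0.9296

0.9296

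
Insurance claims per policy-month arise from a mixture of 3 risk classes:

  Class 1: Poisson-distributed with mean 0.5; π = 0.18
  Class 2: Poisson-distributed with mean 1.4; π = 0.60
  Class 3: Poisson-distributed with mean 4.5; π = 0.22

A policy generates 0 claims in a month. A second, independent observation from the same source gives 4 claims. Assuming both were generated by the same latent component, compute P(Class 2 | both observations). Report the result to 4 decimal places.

P(component k | x) = π_k·f_k(x) / marginal(x), where marginal(x) = Σ_j π_j·f_j(x).
Since both observations come from the same component, the likelihood for component k is f_k(x₁)·f_k(x₂).
  L_1 = [0.606531] × [0.00157951] = 0.000958019
  L_2 = [0.246597] × [0.039472] = 0.00973366
  L_3 = [0.011109] × [0.189808] = 0.00210857
Weight by the priors:
  π_1·L_1 = 0.18 × 0.000958019 = 0.000172443
  π_2·L_2 = 0.60 × 0.00973366 = 0.0058402
  π_3·L_3 = 0.22 × 0.00210857 = 0.000463886
Denominator: 0.000172443 + 0.0058402 + 0.000463886 = 0.00647653
P(Class 2 | x₁, x₂) ≈ 0.9017

0.9017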